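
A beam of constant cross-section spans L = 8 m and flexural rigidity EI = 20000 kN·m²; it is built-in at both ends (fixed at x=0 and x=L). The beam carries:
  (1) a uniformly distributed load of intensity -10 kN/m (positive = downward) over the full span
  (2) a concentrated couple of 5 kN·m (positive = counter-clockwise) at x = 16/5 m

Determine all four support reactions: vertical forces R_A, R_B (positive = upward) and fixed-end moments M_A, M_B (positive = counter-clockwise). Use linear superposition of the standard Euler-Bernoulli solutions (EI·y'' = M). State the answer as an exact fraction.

Load 1 — uniform load w=-10 kN/m over full span:
  R_A = wL/2 = (-10)·8/2 = -40 kN
  M_A = wL²/12 = (-10)·8²/12 = -160/3 kN·m
  R_B = wL/2 = (-10)·8/2 = -40 kN
  M_B = -wL²/12 = -(-10)·8²/12 = 160/3 kN·m
Load 2 — applied couple M₀=5 kN·m at a=16/5 m (b=L-a=24/5):
  R_A = 6M₀ab/L³ = 6·5·(16/5)·(24/5)/8³ = 9/10 kN
  M_A = M₀b(2a-b)/L² = 5·(24/5)·(2·(16/5)-(24/5))/8² = 3/5 kN·m
  R_B = -6M₀ab/L³ = -6·5·(16/5)·(24/5)/8³ = -9/10 kN
  M_B = M₀a(2b-a)/L² = 5·(16/5)·(2·(24/5)-(16/5))/8² = 8/5 kN·m
Superposition: R_A = -391/10 kN, M_A = -791/15 kN·m, R_B = -409/10 kN, M_B = 824/15 kN·m

R_A = -391/10 kN, M_A = -791/15 kN·m, R_B = -409/10 kN, M_B = 824/15 kN·m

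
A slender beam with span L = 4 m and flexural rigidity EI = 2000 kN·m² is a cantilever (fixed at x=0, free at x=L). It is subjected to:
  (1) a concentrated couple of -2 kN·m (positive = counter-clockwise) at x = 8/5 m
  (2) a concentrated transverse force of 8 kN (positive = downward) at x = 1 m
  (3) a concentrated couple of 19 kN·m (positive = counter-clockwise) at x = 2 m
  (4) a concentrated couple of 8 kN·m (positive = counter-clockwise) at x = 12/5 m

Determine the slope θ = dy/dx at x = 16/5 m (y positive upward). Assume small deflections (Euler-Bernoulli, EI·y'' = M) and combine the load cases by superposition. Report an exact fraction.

θ(16/5) = 1/40 rad

Load 1 — applied couple M₀=-2 kN·m at a=8/5 m (b=L-a=12/5):
  θ_1 = M₀a/EI  [x>a] = (-2)·(8/5)/2000 = -1/625 rad
Load 2 — point force P=8 kN at a=1 m (b=L-a=3):
  θ_2 = -Pa²/(2EI)  [x>a] = -8·1²/(2·2000) = -1/500 rad
Load 3 — applied couple M₀=19 kN·m at a=2 m (b=L-a=2):
  θ_3 = M₀a/EI  [x>a] = 19·2/2000 = 19/1000 rad
Load 4 — applied couple M₀=8 kN·m at a=12/5 m (b=L-a=8/5):
  θ_4 = M₀a/EI  [x>a] = 8·(12/5)/2000 = 6/625 rad
Superposition: θ = Σ θ_i = 1/40 rad ≈ 0.025000 rad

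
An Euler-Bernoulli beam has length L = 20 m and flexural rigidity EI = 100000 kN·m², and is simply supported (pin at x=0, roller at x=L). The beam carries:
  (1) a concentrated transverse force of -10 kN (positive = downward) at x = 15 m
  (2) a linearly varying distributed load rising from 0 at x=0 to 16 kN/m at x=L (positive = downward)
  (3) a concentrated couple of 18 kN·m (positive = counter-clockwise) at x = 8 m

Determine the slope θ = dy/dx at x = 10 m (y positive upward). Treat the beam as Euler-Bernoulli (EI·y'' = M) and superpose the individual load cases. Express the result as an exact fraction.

θ(10) = -19891/18000000 rad

Load 1 — point force P=-10 kN at a=15 m (b=L-a=5):
  θ_1 = -Pb(L²-b²-3x²)/(6LEI)  [x≤a] = -(-10)·5·(20²-5²-3·10²)/(6·20·100000) = 1/3200 rad
Load 2 — triangular load w₀=16 kN/m (0→w₀ over full span):
  θ_2 = -w₀(7L⁴-30L²x²+15x⁴)/(360LEI) = -16·(7·20⁴-30·20²·10²+15·10⁴)/(360·20·100000) = -7/4500 rad
Load 3 — applied couple M₀=18 kN·m at a=8 m (b=L-a=12):
  θ_3 = (M₀x²/(2L)-M₀(x-a)+C₁)/EI  [x>a] with C₁=M₀(3b²-L²)/(6L)=24/5 = (18·10²/(2·20)-18·(10-8)+(24/5))/100000 = 69/500000 rad
Superposition: θ = Σ θ_i = -19891/18000000 rad ≈ -0.001105 rad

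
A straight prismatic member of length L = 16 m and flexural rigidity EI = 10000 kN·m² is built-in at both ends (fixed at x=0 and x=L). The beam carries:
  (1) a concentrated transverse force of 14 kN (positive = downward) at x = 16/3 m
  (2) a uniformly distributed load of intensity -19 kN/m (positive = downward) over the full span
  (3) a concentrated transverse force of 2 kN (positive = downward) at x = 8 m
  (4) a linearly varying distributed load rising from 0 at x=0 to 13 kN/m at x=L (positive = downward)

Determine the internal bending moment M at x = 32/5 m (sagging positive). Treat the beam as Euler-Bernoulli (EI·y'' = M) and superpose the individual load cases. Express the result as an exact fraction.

M(32/5) = -352508/3375 kN·m

Load 1 — point force P=14 kN at a=16/3 m (b=L-a=32/3):
  M_1 = Pa²(a+3b)(L-x)/L³ - Pa²b/L²  [x>a] = 14·(16/3)²·((16/3)+3·(32/3))·(16-(32/5))/16³ - 14·(16/3)²·(32/3)/16² = 2464/135 kN·m
Load 2 — uniform load w=-19 kN/m over full span:
  M_2 = wLx/2 - wL²/12 - wx²/2 = (-19)·16·(32/5)/2 - (-19)·16²/12 - (-19)·(32/5)²/2 = -13376/75 kN·m
Load 3 — point force P=2 kN at a=8 m (b=L-a=8):
  M_3 = Pb²(3a+b)x/L³ - Pab²/L²  [x≤a] = 2·8²·(3·8+8)·(32/5)/16³ - 2·8·8²/16² = 12/5 kN·m
Load 4 — triangular load w₀=13 kN/m (0→w₀ over full span):
  M_4 = 3w₀Lx/20 - w₀L²/30 - w₀x³/(6L) = 3·13·16·(32/5)/20 - 13·16²/30 - 13·(32/5)³/(6·16) = 6656/125 kN·m
Superposition: M = Σ M_i = -352508/3375 kN·m ≈ -104.446815 kN·m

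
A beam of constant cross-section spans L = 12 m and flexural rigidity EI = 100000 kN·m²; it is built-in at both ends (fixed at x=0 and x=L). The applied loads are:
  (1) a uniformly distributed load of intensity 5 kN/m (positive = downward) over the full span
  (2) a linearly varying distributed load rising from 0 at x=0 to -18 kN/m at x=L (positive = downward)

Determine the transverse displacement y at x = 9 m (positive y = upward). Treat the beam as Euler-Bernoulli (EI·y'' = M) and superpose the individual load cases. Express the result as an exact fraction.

y(9) = 11907/8000000 m

Load 1 — uniform load w=5 kN/m over full span:
  y_1 = -wx²(L-x)²/(24EI) = -5·9²·(12-9)²/(24·100000) = -243/160000 m
Load 2 — triangular load w₀=-18 kN/m (0→w₀ over full span):
  y_2 = -w₀x²(L-x)²(x+2L)/(120LEI) = -(-18)·9²·(12-9)²·(9+2·12)/(120·12·100000) = 24057/8000000 m
Superposition: y = Σ y_i = 11907/8000000 m ≈ 0.001488 m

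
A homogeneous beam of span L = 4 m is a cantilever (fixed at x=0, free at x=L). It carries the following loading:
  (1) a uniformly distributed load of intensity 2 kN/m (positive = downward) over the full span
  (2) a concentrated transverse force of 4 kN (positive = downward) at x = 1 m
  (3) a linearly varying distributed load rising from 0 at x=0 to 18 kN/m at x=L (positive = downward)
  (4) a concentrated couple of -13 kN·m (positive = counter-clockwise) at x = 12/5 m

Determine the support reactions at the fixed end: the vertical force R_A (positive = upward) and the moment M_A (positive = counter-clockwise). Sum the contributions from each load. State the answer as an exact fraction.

R_A = 48 kN, M_A = 129 kN·m

Load 1 — uniform load w=2 kN/m over full span:
  R_A = wL = 2·4 = 8 kN
  M_A = wL²/2 = 2·4²/2 = 16 kN·m
Load 2 — point force P=4 kN at a=1 m (b=L-a=3):
  R_A = P = 4 kN
  M_A = Pa = 4·1 = 4 kN·m
Load 3 — triangular load w₀=18 kN/m (0→w₀ over full span):
  R_A = w₀L/2 = 18·4/2 = 36 kN
  M_A = w₀L²/3 = 18·4²/3 = 96 kN·m
Load 4 — applied couple M₀=-13 kN·m at a=12/5 m (b=L-a=8/5):
  R_A = 0 kN
  M_A = -M₀ = -(-13) = 13 kN·m
Superposition: R_A = 48 kN, M_A = 129 kN·m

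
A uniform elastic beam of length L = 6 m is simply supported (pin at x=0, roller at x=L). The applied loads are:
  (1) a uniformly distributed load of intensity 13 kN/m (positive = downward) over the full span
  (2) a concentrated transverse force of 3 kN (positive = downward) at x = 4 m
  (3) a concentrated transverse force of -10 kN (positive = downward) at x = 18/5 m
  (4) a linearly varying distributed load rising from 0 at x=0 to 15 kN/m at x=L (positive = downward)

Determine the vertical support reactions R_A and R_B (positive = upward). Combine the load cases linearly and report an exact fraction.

Load 1 — uniform load w=13 kN/m over full span:
  R_A = wL/2 = 13·6/2 = 39 kN
  R_B = wL/2 = 13·6/2 = 39 kN
Load 2 — point force P=3 kN at a=4 m (b=L-a=2):
  R_A = Pb/L = 3·2/6 = 1 kN
  R_B = Pa/L = 3·4/6 = 2 kN
Load 3 — point force P=-10 kN at a=18/5 m (b=L-a=12/5):
  R_A = Pb/L = (-10)·(12/5)/6 = -4 kN
  R_B = Pa/L = (-10)·(18/5)/6 = -6 kN
Load 4 — triangular load w₀=15 kN/m (0→w₀ over full span):
  R_A = w₀L/6 = 15·6/6 = 15 kN
  R_B = w₀L/3 = 15·6/3 = 30 kN
Superposition: R_A = 51 kN, R_B = 65 kN

R_A = 51 kN, R_B = 65 kN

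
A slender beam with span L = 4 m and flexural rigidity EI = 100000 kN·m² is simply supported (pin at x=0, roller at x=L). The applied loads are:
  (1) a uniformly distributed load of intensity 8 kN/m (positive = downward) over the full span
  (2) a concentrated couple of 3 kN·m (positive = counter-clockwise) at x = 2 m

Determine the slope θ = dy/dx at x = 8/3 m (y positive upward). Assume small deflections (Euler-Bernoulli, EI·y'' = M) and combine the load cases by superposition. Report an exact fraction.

θ(8/3) = 1691/16200000 rad

Load 1 — uniform load w=8 kN/m over full span:
  θ_1 = -w(L³-6Lx²+4x³)/(24EI) = -8·(4³-6·4·(8/3)²+4·(8/3)³)/(24·100000) = 26/253125 rad
Load 2 — applied couple M₀=3 kN·m at a=2 m (b=L-a=2):
  θ_2 = (M₀x²/(2L)-M₀(x-a)+C₁)/EI  [x>a] with C₁=M₀(3b²-L²)/(6L)=-1/2 = (3·(8/3)²/(2·4)-3·((8/3)-2)+(-1/2))/100000 = 1/600000 rad
Superposition: θ = Σ θ_i = 1691/16200000 rad ≈ 0.000104 rad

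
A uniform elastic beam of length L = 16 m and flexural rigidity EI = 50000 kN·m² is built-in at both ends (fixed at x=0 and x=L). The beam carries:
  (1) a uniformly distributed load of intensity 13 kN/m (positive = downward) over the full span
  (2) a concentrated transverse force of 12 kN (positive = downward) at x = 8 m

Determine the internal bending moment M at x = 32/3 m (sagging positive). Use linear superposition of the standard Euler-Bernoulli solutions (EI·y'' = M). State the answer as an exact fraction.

Load 1 — uniform load w=13 kN/m over full span:
  M_1 = wLx/2 - wL²/12 - wx²/2 = 13·16·(32/3)/2 - 13·16²/12 - 13·(32/3)²/2 = 832/9 kN·m
Load 2 — point force P=12 kN at a=8 m (b=L-a=8):
  M_2 = Pa²(a+3b)(L-x)/L³ - Pa²b/L²  [x>a] = 12·8²·(8+3·8)·(16-(32/3))/16³ - 12·8²·8/16² = 8 kN·m
Superposition: M = Σ M_i = 904/9 kN·m ≈ 100.444444 kN·m

M(32/3) = 904/9 kN·m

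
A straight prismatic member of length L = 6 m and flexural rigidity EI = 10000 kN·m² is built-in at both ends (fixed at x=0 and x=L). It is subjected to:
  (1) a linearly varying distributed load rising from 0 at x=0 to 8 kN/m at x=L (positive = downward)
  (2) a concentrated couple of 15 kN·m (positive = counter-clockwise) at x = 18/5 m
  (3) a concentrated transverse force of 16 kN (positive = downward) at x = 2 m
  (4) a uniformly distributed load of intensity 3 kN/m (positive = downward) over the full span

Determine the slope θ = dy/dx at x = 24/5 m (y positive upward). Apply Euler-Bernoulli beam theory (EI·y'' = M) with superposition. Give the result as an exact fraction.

θ(24/5) = 17377/9375000 rad

Load 1 — triangular load w₀=8 kN/m (0→w₀ over full span):
  θ_1 = -w₀(2x(L-x)(L-2x)(x+2L)+x²(L-x)²)/(120LEI) = -8·(2·(24/5)·(6-(24/5))·(6-2·(24/5))·((24/5)+2·6)+(24/5)²·(6-(24/5))²)/(120·6·10000) = 288/390625 rad
Load 2 — applied couple M₀=15 kN·m at a=18/5 m (b=L-a=12/5):
  θ_2 = (R_Ax²/2 - M_Ax - M₀(x-a))/EI  [x>a] with R_A=18/5, M_A=24/5 = ((18/5)·(24/5)²/2 - (24/5)·(24/5) - 15·((24/5)-(18/5)))/10000 = 27/625000 rad
Load 3 — point force P=16 kN at a=2 m (b=L-a=4):
  θ_3 = Pa²(L-x)(2bL-(3b+a)(L-x))/(2L³EI)  [x>a] = 16·2²·(6-(24/5))·(2·4·6-(3·4+2)·(6-(24/5)))/(2·6³·10000) = 26/46875 rad
Load 4 — uniform load w=3 kN/m over full span:
  θ_4 = -wx(L-x)(L-2x)/(12EI) = -3·(24/5)·(6-(24/5))·(6-2·(24/5))/(12·10000) = 81/156250 rad
Superposition: θ = Σ θ_i = 17377/9375000 rad ≈ 0.001854 rad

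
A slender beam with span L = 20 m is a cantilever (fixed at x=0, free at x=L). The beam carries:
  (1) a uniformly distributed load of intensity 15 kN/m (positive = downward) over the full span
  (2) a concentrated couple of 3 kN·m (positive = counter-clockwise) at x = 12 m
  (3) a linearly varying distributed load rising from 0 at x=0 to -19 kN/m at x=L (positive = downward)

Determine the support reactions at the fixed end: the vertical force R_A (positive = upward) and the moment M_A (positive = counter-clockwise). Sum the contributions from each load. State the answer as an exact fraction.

R_A = 110 kN, M_A = 1391/3 kN·m

Load 1 — uniform load w=15 kN/m over full span:
  R_A = wL = 15·20 = 300 kN
  M_A = wL²/2 = 15·20²/2 = 3000 kN·m
Load 2 — applied couple M₀=3 kN·m at a=12 m (b=L-a=8):
  R_A = 0 kN
  M_A = -M₀ = -3 kN·m
Load 3 — triangular load w₀=-19 kN/m (0→w₀ over full span):
  R_A = w₀L/2 = (-19)·20/2 = -190 kN
  M_A = w₀L²/3 = (-19)·20²/3 = -7600/3 kN·m
Superposition: R_A = 110 kN, M_A = 1391/3 kN·m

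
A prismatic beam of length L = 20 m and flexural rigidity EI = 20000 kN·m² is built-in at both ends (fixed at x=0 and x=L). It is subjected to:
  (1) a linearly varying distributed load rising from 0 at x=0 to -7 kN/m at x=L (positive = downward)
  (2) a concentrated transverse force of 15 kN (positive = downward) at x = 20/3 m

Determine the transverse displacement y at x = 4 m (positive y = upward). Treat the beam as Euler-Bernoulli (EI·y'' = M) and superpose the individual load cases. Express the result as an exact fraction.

y(4) = 6088/421875 m

Load 1 — triangular load w₀=-7 kN/m (0→w₀ over full span):
  y_1 = -w₀x²(L-x)²(x+2L)/(120LEI) = -(-7)·4²·(20-4)²·(4+2·20)/(120·20·20000) = 1232/46875 m
Load 2 — point force P=15 kN at a=20/3 m (b=L-a=40/3):
  y_2 = -Pb²x²(3aL-(3a+b)x)/(6L³EI)  [x≤a] = -15·(40/3)²·4²·(3·(20/3)·20-(3·(20/3)+(40/3))·4)/(6·20³·20000) = -8/675 m
Superposition: y = Σ y_i = 6088/421875 m ≈ 0.014431 m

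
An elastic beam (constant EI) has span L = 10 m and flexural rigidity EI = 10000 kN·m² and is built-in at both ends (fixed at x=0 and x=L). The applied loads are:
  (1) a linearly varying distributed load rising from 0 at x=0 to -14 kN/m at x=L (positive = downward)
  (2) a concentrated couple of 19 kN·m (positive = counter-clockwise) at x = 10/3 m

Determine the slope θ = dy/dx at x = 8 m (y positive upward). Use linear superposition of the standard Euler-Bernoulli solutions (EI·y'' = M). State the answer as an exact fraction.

θ(8) = -101/15000 rad

Load 1 — triangular load w₀=-14 kN/m (0→w₀ over full span):
  θ_1 = -w₀(2x(L-x)(L-2x)(x+2L)+x²(L-x)²)/(120LEI) = -(-14)·(2·8·(10-8)·(10-2·8)·(8+2·10)+8²·(10-8)²)/(120·10·10000) = -56/9375 rad
Load 2 — applied couple M₀=19 kN·m at a=10/3 m (b=L-a=20/3):
  θ_2 = (R_Ax²/2 - M_Ax - M₀(x-a))/EI  [x>a] with R_A=38/15, M_A=0 = ((38/15)·8²/2 - 0·8 - 19·(8-(10/3)))/10000 = -19/25000 rad
Superposition: θ = Σ θ_i = -101/15000 rad ≈ -0.006733 rad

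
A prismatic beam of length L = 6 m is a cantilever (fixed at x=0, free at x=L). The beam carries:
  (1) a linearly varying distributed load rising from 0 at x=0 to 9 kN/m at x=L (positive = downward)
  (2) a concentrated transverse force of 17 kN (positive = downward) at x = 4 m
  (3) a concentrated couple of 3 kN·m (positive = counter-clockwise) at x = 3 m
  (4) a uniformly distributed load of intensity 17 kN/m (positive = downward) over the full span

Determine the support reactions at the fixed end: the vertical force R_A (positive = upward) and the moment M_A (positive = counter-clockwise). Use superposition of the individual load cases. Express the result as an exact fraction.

R_A = 146 kN, M_A = 479 kN·m

Load 1 — triangular load w₀=9 kN/m (0→w₀ over full span):
  R_A = w₀L/2 = 9·6/2 = 27 kN
  M_A = w₀L²/3 = 9·6²/3 = 108 kN·m
Load 2 — point force P=17 kN at a=4 m (b=L-a=2):
  R_A = P = 17 kN
  M_A = Pa = 17·4 = 68 kN·m
Load 3 — applied couple M₀=3 kN·m at a=3 m (b=L-a=3):
  R_A = 0 kN
  M_A = -M₀ = -3 kN·m
Load 4 — uniform load w=17 kN/m over full span:
  R_A = wL = 17·6 = 102 kN
  M_A = wL²/2 = 17·6²/2 = 306 kN·m
Superposition: R_A = 146 kN, M_A = 479 kN·m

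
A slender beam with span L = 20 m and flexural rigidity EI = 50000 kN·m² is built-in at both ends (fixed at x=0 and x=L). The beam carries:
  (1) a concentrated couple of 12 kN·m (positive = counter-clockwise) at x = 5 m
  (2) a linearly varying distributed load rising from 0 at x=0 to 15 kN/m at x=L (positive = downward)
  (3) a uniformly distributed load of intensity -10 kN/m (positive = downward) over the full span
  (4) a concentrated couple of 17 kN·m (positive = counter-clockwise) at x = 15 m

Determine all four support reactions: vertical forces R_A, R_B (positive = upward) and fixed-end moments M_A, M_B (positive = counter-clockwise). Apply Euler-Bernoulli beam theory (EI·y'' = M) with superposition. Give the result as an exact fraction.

R_A = -8539/160 kN, M_A = -6253/48 kN·m, R_B = 539/160 kN, M_B = 1627/48 kN·m

Load 1 — applied couple M₀=12 kN·m at a=5 m (b=L-a=15):
  R_A = 6M₀ab/L³ = 6·12·5·15/20³ = 27/40 kN
  M_A = M₀b(2a-b)/L² = 12·15·(2·5-15)/20² = -9/4 kN·m
  R_B = -6M₀ab/L³ = -6·12·5·15/20³ = -27/40 kN
  M_B = M₀a(2b-a)/L² = 12·5·(2·15-5)/20² = 15/4 kN·m
Load 2 — triangular load w₀=15 kN/m (0→w₀ over full span):
  R_A = 3w₀L/20 = 3·15·20/20 = 45 kN
  M_A = w₀L²/30 = 15·20²/30 = 200 kN·m
  R_B = 7w₀L/20 = 7·15·20/20 = 105 kN
  M_B = -w₀L²/20 = -15·20²/20 = -300 kN·m
Load 3 — uniform load w=-10 kN/m over full span:
  R_A = wL/2 = (-10)·20/2 = -100 kN
  M_A = wL²/12 = (-10)·20²/12 = -1000/3 kN·m
  R_B = wL/2 = (-10)·20/2 = -100 kN
  M_B = -wL²/12 = -(-10)·20²/12 = 1000/3 kN·m
Load 4 — applied couple M₀=17 kN·m at a=15 m (b=L-a=5):
  R_A = 6M₀ab/L³ = 6·17·15·5/20³ = 153/160 kN
  M_A = M₀b(2a-b)/L² = 17·5·(2·15-5)/20² = 85/16 kN·m
  R_B = -6M₀ab/L³ = -6·17·15·5/20³ = -153/160 kN
  M_B = M₀a(2b-a)/L² = 17·15·(2·5-15)/20² = -51/16 kN·m
Superposition: R_A = -8539/160 kN, M_A = -6253/48 kN·m, R_B = 539/160 kN, M_B = 1627/48 kN·m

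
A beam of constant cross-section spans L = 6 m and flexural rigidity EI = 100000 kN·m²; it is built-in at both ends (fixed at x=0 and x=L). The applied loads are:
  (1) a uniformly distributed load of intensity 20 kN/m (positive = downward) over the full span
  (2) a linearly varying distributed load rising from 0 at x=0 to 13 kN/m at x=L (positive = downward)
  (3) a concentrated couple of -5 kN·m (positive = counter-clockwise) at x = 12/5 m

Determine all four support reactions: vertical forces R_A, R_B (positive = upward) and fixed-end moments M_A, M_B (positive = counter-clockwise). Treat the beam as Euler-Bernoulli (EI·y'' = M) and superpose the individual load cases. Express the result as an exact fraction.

R_A = 141/2 kN, M_A = 75 kN·m, R_B = 177/2 kN, M_B = -85 kN·m

Load 1 — uniform load w=20 kN/m over full span:
  R_A = wL/2 = 20·6/2 = 60 kN
  M_A = wL²/12 = 20·6²/12 = 60 kN·m
  R_B = wL/2 = 20·6/2 = 60 kN
  M_B = -wL²/12 = -20·6²/12 = -60 kN·m
Load 2 — triangular load w₀=13 kN/m (0→w₀ over full span):
  R_A = 3w₀L/20 = 3·13·6/20 = 117/10 kN
  M_A = w₀L²/30 = 13·6²/30 = 78/5 kN·m
  R_B = 7w₀L/20 = 7·13·6/20 = 273/10 kN
  M_B = -w₀L²/20 = -13·6²/20 = -117/5 kN·m
Load 3 — applied couple M₀=-5 kN·m at a=12/5 m (b=L-a=18/5):
  R_A = 6M₀ab/L³ = 6·(-5)·(12/5)·(18/5)/6³ = -6/5 kN
  M_A = M₀b(2a-b)/L² = (-5)·(18/5)·(2·(12/5)-(18/5))/6² = -3/5 kN·m
  R_B = -6M₀ab/L³ = -6·(-5)·(12/5)·(18/5)/6³ = 6/5 kN
  M_B = M₀a(2b-a)/L² = (-5)·(12/5)·(2·(18/5)-(12/5))/6² = -8/5 kN·m
Superposition: R_A = 141/2 kN, M_A = 75 kN·m, R_B = 177/2 kN, M_B = -85 kN·m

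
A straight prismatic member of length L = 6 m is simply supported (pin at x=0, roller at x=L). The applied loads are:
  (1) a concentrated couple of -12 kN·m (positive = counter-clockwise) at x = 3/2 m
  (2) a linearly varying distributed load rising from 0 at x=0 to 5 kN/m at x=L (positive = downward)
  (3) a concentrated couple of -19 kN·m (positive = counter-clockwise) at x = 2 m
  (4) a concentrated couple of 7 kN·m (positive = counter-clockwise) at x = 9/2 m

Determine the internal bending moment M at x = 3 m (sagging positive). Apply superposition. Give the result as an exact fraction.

Load 1 — applied couple M₀=-12 kN·m at a=3/2 m (b=L-a=9/2):
  M_1 = M₀x/L - M₀  [x>a] = (-12)·3/6 - (-12) = 6 kN·m
Load 2 — triangular load w₀=5 kN/m (0→w₀ over full span):
  M_2 = w₀Lx/6 - w₀x³/(6L) = 5·6·3/6 - 5·3³/(6·6) = 45/4 kN·m
Load 3 — applied couple M₀=-19 kN·m at a=2 m (b=L-a=4):
  M_3 = M₀x/L - M₀  [x>a] = (-19)·3/6 - (-19) = 19/2 kN·m
Load 4 — applied couple M₀=7 kN·m at a=9/2 m (b=L-a=3/2):
  M_4 = M₀x/L  [x≤a] = 7·3/6 = 7/2 kN·m
Superposition: M = Σ M_i = 121/4 kN·m ≈ 30.250000 kN·m

M(3) = 121/4 kN·m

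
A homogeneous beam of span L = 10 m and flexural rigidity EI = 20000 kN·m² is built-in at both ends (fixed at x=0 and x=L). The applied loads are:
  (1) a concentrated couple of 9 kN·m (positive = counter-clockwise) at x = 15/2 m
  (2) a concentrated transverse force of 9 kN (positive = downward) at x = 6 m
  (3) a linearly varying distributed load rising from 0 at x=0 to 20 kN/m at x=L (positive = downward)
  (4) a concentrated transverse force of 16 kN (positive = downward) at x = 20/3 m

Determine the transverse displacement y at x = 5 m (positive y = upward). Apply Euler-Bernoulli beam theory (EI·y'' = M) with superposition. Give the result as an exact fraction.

y(5) = -490157/25920000 m

Load 1 — applied couple M₀=9 kN·m at a=15/2 m (b=L-a=5/2):
  y_1 = (R_Ax³/6 - M_Ax²/2)/EI  [x≤a] with R_A=81/80, M_A=45/16 = ((81/80)·5³/6 - (45/16)·5²/2)/20000 = -9/12800 m
Load 2 — point force P=9 kN at a=6 m (b=L-a=4):
  y_2 = -Pb²x²(3aL-(3a+b)x)/(6L³EI)  [x≤a] = -9·4²·5²·(3·6·10-(3·6+4)·5)/(6·10³·20000) = -21/10000 m
Load 3 — triangular load w₀=20 kN/m (0→w₀ over full span):
  y_3 = -w₀x²(L-x)²(x+2L)/(120LEI) = -20·5²·(10-5)²·(5+2·10)/(120·10·20000) = -5/384 m
Load 4 — point force P=16 kN at a=20/3 m (b=L-a=10/3):
  y_4 = -Pb²x²(3aL-(3a+b)x)/(6L³EI)  [x≤a] = -16·(10/3)²·5²·(3·(20/3)·10-(3·(20/3)+(10/3))·5)/(6·10³·20000) = -1/324 m
Superposition: y = Σ y_i = -490157/25920000 m ≈ -0.018910 m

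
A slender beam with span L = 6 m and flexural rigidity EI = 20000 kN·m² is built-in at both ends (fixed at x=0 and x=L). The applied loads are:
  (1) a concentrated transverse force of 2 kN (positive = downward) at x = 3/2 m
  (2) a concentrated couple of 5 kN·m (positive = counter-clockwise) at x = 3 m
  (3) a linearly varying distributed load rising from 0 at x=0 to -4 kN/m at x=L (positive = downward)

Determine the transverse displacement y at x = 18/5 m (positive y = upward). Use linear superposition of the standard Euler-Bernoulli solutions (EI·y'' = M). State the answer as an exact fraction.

y(18/5) = 196551/625000000 m

Load 1 — point force P=2 kN at a=3/2 m (b=L-a=9/2):
  y_1 = -Pa²(L-x)²(3bL-(3b+a)(L-x))/(6L³EI)  [x>a] = -2·(3/2)²·(6-(18/5))²·(3·(9/2)·6-(3·(9/2)+(3/2))·(6-(18/5)))/(6·6³·20000) = -9/200000 m
Load 2 — applied couple M₀=5 kN·m at a=3 m (b=L-a=3):
  y_2 = (R_Ax³/6 - M_Ax²/2 - M₀(x-a)²/2)/EI  [x>a] with R_A=5/4, M_A=5/4 = ((5/4)·(18/5)³/6 - (5/4)·(18/5)²/2 - 5·((18/5)-3)²/2)/20000 = 9/250000 m
Load 3 — triangular load w₀=-4 kN/m (0→w₀ over full span):
  y_3 = -w₀x²(L-x)²(x+2L)/(120LEI) = -(-4)·(18/5)²·(6-(18/5))²·((18/5)+2·6)/(120·6·20000) = 3159/9765625 m
Superposition: y = Σ y_i = 196551/625000000 m ≈ 0.000314 m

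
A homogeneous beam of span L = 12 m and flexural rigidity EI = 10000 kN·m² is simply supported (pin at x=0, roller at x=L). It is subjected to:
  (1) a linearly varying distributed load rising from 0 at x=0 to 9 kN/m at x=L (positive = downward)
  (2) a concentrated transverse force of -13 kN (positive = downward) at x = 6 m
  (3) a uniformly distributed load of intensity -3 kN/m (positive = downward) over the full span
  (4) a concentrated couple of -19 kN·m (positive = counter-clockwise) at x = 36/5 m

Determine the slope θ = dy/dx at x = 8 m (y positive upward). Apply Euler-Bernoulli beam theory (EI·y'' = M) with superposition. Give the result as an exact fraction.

Load 1 — triangular load w₀=9 kN/m (0→w₀ over full span):
  θ_1 = -w₀(7L⁴-30L²x²+15x⁴)/(360LEI) = -9·(7·12⁴-30·12²·8²+15·8⁴)/(360·12·10000) = 91/6250 rad
Load 2 — point force P=-13 kN at a=6 m (b=L-a=6):
  θ_2 = -Pa(2L²-6Lx+3x²+a²)/(6LEI)  [x>a] = -(-13)·6·(2·12²-6·12·8+3·8²+6²)/(6·12·10000) = -13/2000 rad
Load 3 — uniform load w=-3 kN/m over full span:
  θ_3 = -w(L³-6Lx²+4x³)/(24EI) = -(-3)·(12³-6·12·8²+4·8³)/(24·10000) = -13/1250 rad
Load 4 — applied couple M₀=-19 kN·m at a=36/5 m (b=L-a=24/5):
  θ_4 = (M₀x²/(2L)-M₀(x-a)+C₁)/EI  [x>a] with C₁=M₀(3b²-L²)/(6L)=494/25 = ((-19)·8²/(2·12)-(-19)·(8-(36/5))+(494/25))/10000 = -589/375000 rad
Superposition: θ = Σ θ_i = -2933/750000 rad ≈ -0.003911 rad

θ(8) = -2933/750000 rad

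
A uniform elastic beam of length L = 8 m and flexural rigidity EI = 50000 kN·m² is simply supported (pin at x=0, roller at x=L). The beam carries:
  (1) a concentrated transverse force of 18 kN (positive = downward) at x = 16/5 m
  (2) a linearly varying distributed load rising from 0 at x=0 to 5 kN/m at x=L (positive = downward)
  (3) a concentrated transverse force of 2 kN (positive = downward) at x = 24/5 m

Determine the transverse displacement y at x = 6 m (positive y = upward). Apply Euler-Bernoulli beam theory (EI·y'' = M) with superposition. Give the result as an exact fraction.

y(6) = -175031/37500000 m

Load 1 — point force P=18 kN at a=16/5 m (b=L-a=24/5):
  y_1 = -Pa(L-x)(2Lx-a²-x²)/(6LEI)  [x>a] = -18·(16/5)·(8-6)·(2·8·6-(16/5)²-6²)/(6·8·50000) = -933/390625 m
Load 2 — triangular load w₀=5 kN/m (0→w₀ over full span):
  y_2 = -w₀x(7L⁴-10L²x²+3x⁴)/(360LEI) = -5·6·(7·8⁴-10·8²·6²+3·6⁴)/(360·8·50000) = -119/60000 m
Load 3 — point force P=2 kN at a=24/5 m (b=L-a=16/5):
  y_3 = -Pa(L-x)(2Lx-a²-x²)/(6LEI)  [x>a] = -2·(24/5)·(8-6)·(2·8·6-(24/5)²-6²)/(6·8·50000) = -231/781250 m
Superposition: y = Σ y_i = -175031/37500000 m ≈ -0.004667 m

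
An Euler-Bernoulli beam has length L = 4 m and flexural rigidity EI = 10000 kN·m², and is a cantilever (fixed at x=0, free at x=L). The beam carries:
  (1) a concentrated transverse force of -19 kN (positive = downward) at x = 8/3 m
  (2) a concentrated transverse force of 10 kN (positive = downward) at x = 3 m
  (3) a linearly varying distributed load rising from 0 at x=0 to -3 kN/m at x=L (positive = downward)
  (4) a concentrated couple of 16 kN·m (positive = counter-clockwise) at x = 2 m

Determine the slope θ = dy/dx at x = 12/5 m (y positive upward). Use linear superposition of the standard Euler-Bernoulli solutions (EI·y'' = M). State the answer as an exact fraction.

Load 1 — point force P=-19 kN at a=8/3 m (b=L-a=4/3):
  θ_1 = -Px(2a-x)/(2EI)  [x≤a] = -(-19)·(12/5)·(2·(8/3)-(12/5))/(2·10000) = 209/31250 rad
Load 2 — point force P=10 kN at a=3 m (b=L-a=1):
  θ_2 = -Px(2a-x)/(2EI)  [x≤a] = -10·(12/5)·(2·3-(12/5))/(2·10000) = -27/6250 rad
Load 3 — triangular load w₀=-3 kN/m (0→w₀ over full span):
  θ_3 = (w₀Lx²/4-w₀L²x/3-w₀x⁴/(24L))/EI = ((-3)·4·(12/5)²/4-(-3)·4²·(12/5)/3-(-3)·(12/5)⁴/(24·4))/10000 = 1731/781250 rad
Load 4 — applied couple M₀=16 kN·m at a=2 m (b=L-a=2):
  θ_4 = M₀a/EI  [x>a] = 16·2/10000 = 2/625 rad
Superposition: θ = Σ θ_i = 6081/781250 rad ≈ 0.007784 rad

θ(12/5) = 6081/781250 rad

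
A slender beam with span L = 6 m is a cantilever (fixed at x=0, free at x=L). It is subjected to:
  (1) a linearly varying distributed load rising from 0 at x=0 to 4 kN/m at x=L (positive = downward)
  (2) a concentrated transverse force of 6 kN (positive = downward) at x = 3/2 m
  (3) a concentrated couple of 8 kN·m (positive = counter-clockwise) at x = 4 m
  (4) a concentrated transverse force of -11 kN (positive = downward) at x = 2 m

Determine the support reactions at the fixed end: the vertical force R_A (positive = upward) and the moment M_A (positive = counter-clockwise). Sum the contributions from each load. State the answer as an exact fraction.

R_A = 7 kN, M_A = 27 kN·m

Load 1 — triangular load w₀=4 kN/m (0→w₀ over full span):
  R_A = w₀L/2 = 4·6/2 = 12 kN
  M_A = w₀L²/3 = 4·6²/3 = 48 kN·m
Load 2 — point force P=6 kN at a=3/2 m (b=L-a=9/2):
  R_A = P = 6 kN
  M_A = Pa = 6·(3/2) = 9 kN·m
Load 3 — applied couple M₀=8 kN·m at a=4 m (b=L-a=2):
  R_A = 0 kN
  M_A = -M₀ = -8 kN·m
Load 4 — point force P=-11 kN at a=2 m (b=L-a=4):
  R_A = P = (-11) = -11 kN
  M_A = Pa = (-11)·2 = -22 kN·m
Superposition: R_A = 7 kN, M_A = 27 kN·m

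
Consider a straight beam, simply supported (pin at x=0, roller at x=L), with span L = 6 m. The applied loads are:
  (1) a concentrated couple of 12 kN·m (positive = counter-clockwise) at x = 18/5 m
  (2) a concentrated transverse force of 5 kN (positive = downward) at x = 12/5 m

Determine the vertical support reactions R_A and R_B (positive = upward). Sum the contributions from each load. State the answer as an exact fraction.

Load 1 — applied couple M₀=12 kN·m at a=18/5 m (b=L-a=12/5):
  R_A = M₀/L = 12/6 = 2 kN
  R_B = -M₀/L = -12/6 = -2 kN
Load 2 — point force P=5 kN at a=12/5 m (b=L-a=18/5):
  R_A = Pb/L = 5·(18/5)/6 = 3 kN
  R_B = Pa/L = 5·(12/5)/6 = 2 kN
Superposition: R_A = 5 kN, R_B = 0 kN

R_A = 5 kN, R_B = 0 kN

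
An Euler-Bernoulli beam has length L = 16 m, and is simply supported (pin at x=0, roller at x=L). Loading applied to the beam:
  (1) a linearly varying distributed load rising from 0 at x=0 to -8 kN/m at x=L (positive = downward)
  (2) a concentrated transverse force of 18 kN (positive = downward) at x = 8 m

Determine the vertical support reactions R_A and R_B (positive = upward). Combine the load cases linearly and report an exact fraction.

Load 1 — triangular load w₀=-8 kN/m (0→w₀ over full span):
  R_A = w₀L/6 = (-8)·16/6 = -64/3 kN
  R_B = w₀L/3 = (-8)·16/3 = -128/3 kN
Load 2 — point force P=18 kN at a=8 m (b=L-a=8):
  R_A = Pb/L = 18·8/16 = 9 kN
  R_B = Pa/L = 18·8/16 = 9 kN
Superposition: R_A = -37/3 kN, R_B = -101/3 kN

R_A = -37/3 kN, R_B = -101/3 kN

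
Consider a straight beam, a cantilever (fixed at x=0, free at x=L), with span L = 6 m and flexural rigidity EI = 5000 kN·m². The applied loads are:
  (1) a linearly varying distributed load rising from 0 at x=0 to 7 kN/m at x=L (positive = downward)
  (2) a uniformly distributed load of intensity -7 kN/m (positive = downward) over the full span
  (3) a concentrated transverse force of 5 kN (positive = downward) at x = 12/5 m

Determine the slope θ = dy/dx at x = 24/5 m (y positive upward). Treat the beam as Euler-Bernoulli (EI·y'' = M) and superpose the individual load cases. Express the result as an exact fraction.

θ(24/5) = 3789/390625 rad

Load 1 — triangular load w₀=7 kN/m (0→w₀ over full span):
  θ_1 = (w₀Lx²/4-w₀L²x/3-w₀x⁴/(24L))/EI = (7·6·(24/5)²/4-7·6²·(24/5)/3-7·(24/5)⁴/(24·6))/5000 = -14616/390625 rad
Load 2 — uniform load w=-7 kN/m over full span:
  θ_2 = -wx(x²-3Lx+3L²)/(6EI) = -(-7)·(24/5)·((24/5)²-3·6·(24/5)+3·6²)/(6·5000) = 3906/78125 rad
Load 3 — point force P=5 kN at a=12/5 m (b=L-a=18/5):
  θ_3 = -Pa²/(2EI)  [x>a] = -5·(12/5)²/(2·5000) = -9/3125 rad
Superposition: θ = Σ θ_i = 3789/390625 rad ≈ 0.009700 rad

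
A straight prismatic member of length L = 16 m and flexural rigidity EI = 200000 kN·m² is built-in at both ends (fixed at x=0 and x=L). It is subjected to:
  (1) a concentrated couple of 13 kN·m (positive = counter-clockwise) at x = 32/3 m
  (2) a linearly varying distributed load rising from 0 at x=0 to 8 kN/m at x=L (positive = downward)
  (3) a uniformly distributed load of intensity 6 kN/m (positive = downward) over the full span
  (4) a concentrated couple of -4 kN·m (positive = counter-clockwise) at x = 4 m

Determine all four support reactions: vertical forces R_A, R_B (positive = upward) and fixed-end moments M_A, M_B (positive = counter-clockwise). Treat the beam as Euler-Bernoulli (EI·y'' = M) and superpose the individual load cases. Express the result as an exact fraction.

Load 1 — applied couple M₀=13 kN·m at a=32/3 m (b=L-a=16/3):
  R_A = 6M₀ab/L³ = 6·13·(32/3)·(16/3)/16³ = 13/12 kN
  M_A = M₀b(2a-b)/L² = 13·(16/3)·(2·(32/3)-(16/3))/16² = 13/3 kN·m
  R_B = -6M₀ab/L³ = -6·13·(32/3)·(16/3)/16³ = -13/12 kN
  M_B = M₀a(2b-a)/L² = 13·(32/3)·(2·(16/3)-(32/3))/16² = 0 kN·m
Load 2 — triangular load w₀=8 kN/m (0→w₀ over full span):
  R_A = 3w₀L/20 = 3·8·16/20 = 96/5 kN
  M_A = w₀L²/30 = 8·16²/30 = 1024/15 kN·m
  R_B = 7w₀L/20 = 7·8·16/20 = 224/5 kN
  M_B = -w₀L²/20 = -8·16²/20 = -512/5 kN·m
Load 3 — uniform load w=6 kN/m over full span:
  R_A = wL/2 = 6·16/2 = 48 kN
  M_A = wL²/12 = 6·16²/12 = 128 kN·m
  R_B = wL/2 = 6·16/2 = 48 kN
  M_B = -wL²/12 = -6·16²/12 = -128 kN·m
Load 4 — applied couple M₀=-4 kN·m at a=4 m (b=L-a=12):
  R_A = 6M₀ab/L³ = 6·(-4)·4·12/16³ = -9/32 kN
  M_A = M₀b(2a-b)/L² = (-4)·12·(2·4-12)/16² = 3/4 kN·m
  R_B = -6M₀ab/L³ = -6·(-4)·4·12/16³ = 9/32 kN
  M_B = M₀a(2b-a)/L² = (-4)·4·(2·12-4)/16² = -5/4 kN·m
Superposition: R_A = 32641/480 kN, M_A = 4027/20 kN·m, R_B = 44159/480 kN, M_B = -4633/20 kN·m

R_A = 32641/480 kN, M_A = 4027/20 kN·m, R_B = 44159/480 kN, M_B = -4633/20 kN·m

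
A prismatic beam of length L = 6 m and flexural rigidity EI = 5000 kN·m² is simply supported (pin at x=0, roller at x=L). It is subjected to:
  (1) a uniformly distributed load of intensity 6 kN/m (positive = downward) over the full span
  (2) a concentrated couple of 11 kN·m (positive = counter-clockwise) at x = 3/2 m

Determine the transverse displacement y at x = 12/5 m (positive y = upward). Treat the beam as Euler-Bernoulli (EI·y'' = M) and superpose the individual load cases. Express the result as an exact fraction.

Load 1 — uniform load w=6 kN/m over full span:
  y_1 = -wx(L³-2Lx²+x³)/(24EI) = -6·(12/5)·(6³-2·6·(12/5)²+(12/5)³)/(24·5000) = -7533/390625 m
Load 2 — applied couple M₀=11 kN·m at a=3/2 m (b=L-a=9/2):
  y_2 = (M₀x³/(6L)-M₀(x-a)²/2+C₁x)/EI  [x>a] with C₁=M₀(3b²-L²)/(6L)=121/16 = (11·(12/5)³/(6·6)-11·((12/5)-(3/2))²/2+(121/16)·(12/5))/5000 = 17919/5000000 m
Superposition: y = Σ y_i = -392517/25000000 m ≈ -0.015701 m

y(12/5) = -392517/25000000 m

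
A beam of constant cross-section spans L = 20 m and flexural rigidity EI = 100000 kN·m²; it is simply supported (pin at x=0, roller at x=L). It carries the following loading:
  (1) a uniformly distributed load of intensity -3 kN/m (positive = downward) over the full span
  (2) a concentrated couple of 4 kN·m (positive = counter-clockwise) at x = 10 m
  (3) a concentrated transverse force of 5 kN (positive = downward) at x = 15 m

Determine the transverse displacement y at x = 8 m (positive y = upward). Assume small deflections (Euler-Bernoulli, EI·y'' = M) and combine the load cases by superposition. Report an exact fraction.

Load 1 — uniform load w=-3 kN/m over full span:
  y_1 = -wx(L³-2Lx²+x³)/(24EI) = -(-3)·8·(20³-2·20·8²+8³)/(24·100000) = 186/3125 m
Load 2 — applied couple M₀=4 kN·m at a=10 m (b=L-a=10):
  y_2 = (M₀x³/(6L)+C₁x)/EI  [x≤a] with C₁=M₀(3b²-L²)/(6L)=-10/3 = (4·8³/(6·20)+(-10/3)·8)/100000 = -3/31250 m
Load 3 — point force P=5 kN at a=15 m (b=L-a=5):
  y_3 = -Pbx(L²-b²-x²)/(6LEI)  [x≤a] = -5·5·8·(20²-5²-8²)/(6·20·100000) = -311/60000 m
Superposition: y = Σ y_i = 81361/1500000 m ≈ 0.054241 m

y(8) = 81361/1500000 m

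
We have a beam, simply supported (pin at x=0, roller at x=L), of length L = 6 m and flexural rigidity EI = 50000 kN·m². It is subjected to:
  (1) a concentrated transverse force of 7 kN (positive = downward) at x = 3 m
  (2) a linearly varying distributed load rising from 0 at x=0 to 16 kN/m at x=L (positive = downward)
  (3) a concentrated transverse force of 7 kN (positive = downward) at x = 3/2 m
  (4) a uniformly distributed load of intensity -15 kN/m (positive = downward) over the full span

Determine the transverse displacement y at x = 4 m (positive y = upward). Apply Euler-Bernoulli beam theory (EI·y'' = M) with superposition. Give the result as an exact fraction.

Load 1 — point force P=7 kN at a=3 m (b=L-a=3):
  y_1 = -Pa(L-x)(2Lx-a²-x²)/(6LEI)  [x>a] = -7·3·(6-4)·(2·6·4-3²-4²)/(6·6·50000) = -161/300000 m
Load 2 — triangular load w₀=16 kN/m (0→w₀ over full span):
  y_2 = -w₀x(7L⁴-10L²x²+3x⁴)/(360LEI) = -16·4·(7·6⁴-10·6²·4²+3·4⁴)/(360·6·50000) = -68/28125 m
Load 3 — point force P=7 kN at a=3/2 m (b=L-a=9/2):
  y_3 = -Pa(L-x)(2Lx-a²-x²)/(6LEI)  [x>a] = -7·(3/2)·(6-4)·(2·6·4-(3/2)²-4²)/(6·6·50000) = -833/2400000 m
Load 4 — uniform load w=-15 kN/m over full span:
  y_4 = -wx(L³-2Lx²+x³)/(24EI) = -(-15)·4·(6³-2·6·4²+4³)/(24·50000) = 11/2500 m
Superposition: y = Σ y_i = 7909/7200000 m ≈ 0.001098 m

y(4) = 7909/7200000 m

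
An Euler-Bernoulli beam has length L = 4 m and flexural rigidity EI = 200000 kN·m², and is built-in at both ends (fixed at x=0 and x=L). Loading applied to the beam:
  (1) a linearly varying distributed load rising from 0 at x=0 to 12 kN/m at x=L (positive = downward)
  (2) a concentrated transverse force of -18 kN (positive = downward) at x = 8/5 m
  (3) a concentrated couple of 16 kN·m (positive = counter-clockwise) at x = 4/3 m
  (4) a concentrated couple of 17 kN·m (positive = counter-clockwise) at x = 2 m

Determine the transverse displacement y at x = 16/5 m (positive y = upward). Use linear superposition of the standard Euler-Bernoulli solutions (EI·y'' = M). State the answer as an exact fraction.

Load 1 — triangular load w₀=12 kN/m (0→w₀ over full span):
  y_1 = -w₀x²(L-x)²(x+2L)/(120LEI) = -12·(16/5)²·(4-(16/5))²·((16/5)+2·4)/(120·4·200000) = -448/48828125 m
Load 2 — point force P=-18 kN at a=8/5 m (b=L-a=12/5):
  y_2 = -Pa²(L-x)²(3bL-(3b+a)(L-x))/(6L³EI)  [x>a] = -(-18)·(8/5)²·(4-(16/5))²·(3·(12/5)·4-(3·(12/5)+(8/5))·(4-(16/5)))/(6·4³·200000) = 408/48828125 m
Load 3 — applied couple M₀=16 kN·m at a=4/3 m (b=L-a=8/3):
  y_3 = (R_Ax³/6 - M_Ax²/2 - M₀(x-a)²/2)/EI  [x>a] with R_A=16/3, M_A=0 = ((16/3)·(16/5)³/6 - 0·(16/5)²/2 - 16·((16/5)-(4/3))²/2)/200000 = 22/3515625 m
Load 4 — applied couple M₀=17 kN·m at a=2 m (b=L-a=2):
  y_4 = (R_Ax³/6 - M_Ax²/2 - M₀(x-a)²/2)/EI  [x>a] with R_A=51/8, M_A=17/4 = ((51/8)·(16/5)³/6 - (17/4)·(16/5)²/2 - 17·((16/5)-2)²/2)/200000 = 51/12500000 m
Superposition: y = Σ y_i = 26771/2812500000 m ≈ 0.000010 m

y(16/5) = 26771/2812500000 m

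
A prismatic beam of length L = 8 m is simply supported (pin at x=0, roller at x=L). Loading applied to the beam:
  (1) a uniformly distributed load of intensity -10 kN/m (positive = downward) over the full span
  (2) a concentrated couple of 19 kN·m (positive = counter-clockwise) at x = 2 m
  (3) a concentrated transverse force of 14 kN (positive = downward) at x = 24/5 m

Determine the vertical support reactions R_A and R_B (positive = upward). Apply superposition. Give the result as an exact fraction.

R_A = -1281/40 kN, R_B = -1359/40 kN

Load 1 — uniform load w=-10 kN/m over full span:
  R_A = wL/2 = (-10)·8/2 = -40 kN
  R_B = wL/2 = (-10)·8/2 = -40 kN
Load 2 — applied couple M₀=19 kN·m at a=2 m (b=L-a=6):
  R_A = M₀/L = 19/8 kN
  R_B = -M₀/L = -19/8 kN
Load 3 — point force P=14 kN at a=24/5 m (b=L-a=16/5):
  R_A = Pb/L = 14·(16/5)/8 = 28/5 kN
  R_B = Pa/L = 14·(24/5)/8 = 42/5 kN
Superposition: R_A = -1281/40 kN, R_B = -1359/40 kN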